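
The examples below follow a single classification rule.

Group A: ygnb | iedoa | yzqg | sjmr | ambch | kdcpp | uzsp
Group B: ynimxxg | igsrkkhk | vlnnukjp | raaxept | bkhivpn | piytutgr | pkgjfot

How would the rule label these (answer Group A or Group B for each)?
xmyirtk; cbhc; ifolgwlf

The classifier is using: length ≤ 5.

Group B, Group A, Group B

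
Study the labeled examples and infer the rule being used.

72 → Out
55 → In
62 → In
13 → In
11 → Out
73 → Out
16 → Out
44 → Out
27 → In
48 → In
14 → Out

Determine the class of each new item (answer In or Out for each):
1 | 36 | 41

Out, Out, In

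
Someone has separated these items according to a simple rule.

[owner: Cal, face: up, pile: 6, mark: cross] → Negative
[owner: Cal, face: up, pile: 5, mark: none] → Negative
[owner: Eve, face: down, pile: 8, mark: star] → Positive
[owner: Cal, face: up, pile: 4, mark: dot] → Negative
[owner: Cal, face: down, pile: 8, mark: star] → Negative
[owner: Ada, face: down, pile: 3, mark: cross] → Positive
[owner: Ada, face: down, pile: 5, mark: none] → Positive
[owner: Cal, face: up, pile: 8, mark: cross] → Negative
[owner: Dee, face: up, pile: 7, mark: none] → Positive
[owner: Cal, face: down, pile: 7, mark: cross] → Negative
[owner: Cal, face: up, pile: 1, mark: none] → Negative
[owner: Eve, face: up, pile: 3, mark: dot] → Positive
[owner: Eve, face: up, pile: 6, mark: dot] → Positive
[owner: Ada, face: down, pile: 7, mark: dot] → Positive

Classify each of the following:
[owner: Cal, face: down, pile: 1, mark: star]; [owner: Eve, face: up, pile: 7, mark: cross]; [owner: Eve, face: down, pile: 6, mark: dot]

Negative, Positive, Positive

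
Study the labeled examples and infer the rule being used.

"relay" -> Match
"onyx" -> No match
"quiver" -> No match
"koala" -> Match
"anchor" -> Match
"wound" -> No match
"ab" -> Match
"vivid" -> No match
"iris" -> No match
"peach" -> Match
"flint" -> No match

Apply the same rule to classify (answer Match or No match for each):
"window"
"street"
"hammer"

Looking at the examples, the only property every 'Match' case has and every 'No match' case lacks is: contains 'a'.
"window" — no 'a', hence No match.
"street" — no 'a', hence No match.
"hammer" — has 'a', hence Match.

No match, No match, Match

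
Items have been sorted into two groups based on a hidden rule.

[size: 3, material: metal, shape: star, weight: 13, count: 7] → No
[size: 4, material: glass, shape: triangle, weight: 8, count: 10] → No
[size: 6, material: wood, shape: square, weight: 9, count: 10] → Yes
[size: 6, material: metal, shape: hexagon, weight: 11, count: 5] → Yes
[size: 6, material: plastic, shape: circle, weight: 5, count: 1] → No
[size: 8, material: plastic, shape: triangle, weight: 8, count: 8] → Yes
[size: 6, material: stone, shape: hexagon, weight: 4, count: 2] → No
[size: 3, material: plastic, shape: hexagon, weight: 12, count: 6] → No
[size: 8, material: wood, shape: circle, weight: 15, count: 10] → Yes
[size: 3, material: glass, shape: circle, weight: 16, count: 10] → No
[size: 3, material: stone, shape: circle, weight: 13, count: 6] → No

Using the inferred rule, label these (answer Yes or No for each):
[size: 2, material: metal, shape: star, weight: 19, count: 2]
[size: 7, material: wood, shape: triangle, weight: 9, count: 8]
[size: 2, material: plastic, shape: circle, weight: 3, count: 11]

No, Yes, No

The distinguishing property — count ≥ 5 AND size ≥ 6 — holds for all the 'Yes' cases and none of the 'No' cases.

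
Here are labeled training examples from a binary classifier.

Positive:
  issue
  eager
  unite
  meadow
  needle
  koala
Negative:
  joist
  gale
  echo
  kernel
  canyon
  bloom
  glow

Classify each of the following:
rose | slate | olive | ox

Negative, Negative, Positive, Negative

Every 'Positive' example satisfies: has ≥ 3 vowels. None of the 'Negative' examples do.
Negative: rose, since 2 vowels.
Negative: slate, since 2 vowels.
Positive: olive, since 3 vowels.
Negative: ox, since 1 vowel.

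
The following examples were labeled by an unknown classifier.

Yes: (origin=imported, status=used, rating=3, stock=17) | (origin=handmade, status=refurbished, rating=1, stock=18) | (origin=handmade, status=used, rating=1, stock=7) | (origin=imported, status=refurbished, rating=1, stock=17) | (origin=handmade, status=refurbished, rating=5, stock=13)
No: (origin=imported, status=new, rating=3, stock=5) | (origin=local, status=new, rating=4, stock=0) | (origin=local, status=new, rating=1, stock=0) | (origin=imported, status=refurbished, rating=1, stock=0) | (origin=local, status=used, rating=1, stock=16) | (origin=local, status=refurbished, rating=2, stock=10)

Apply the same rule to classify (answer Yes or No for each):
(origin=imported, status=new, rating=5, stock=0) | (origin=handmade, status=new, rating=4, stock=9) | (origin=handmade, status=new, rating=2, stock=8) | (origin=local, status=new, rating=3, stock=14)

No, Yes, Yes, No

Rule: origin is handmade OR stock = 17. This holds for each 'Yes' example and fails for each 'No' one.
(origin=imported, status=new, rating=5, stock=0): origin is imported, stock = 0 — does not satisfy this, so No.
(origin=handmade, status=new, rating=4, stock=9): origin is handmade, stock = 9 — meets the rule, so Yes.
(origin=handmade, status=new, rating=2, stock=8): origin is handmade, stock = 8 — meets the rule, so Yes.
(origin=local, status=new, rating=3, stock=14): origin is local, stock = 14 — does not satisfy this, so No.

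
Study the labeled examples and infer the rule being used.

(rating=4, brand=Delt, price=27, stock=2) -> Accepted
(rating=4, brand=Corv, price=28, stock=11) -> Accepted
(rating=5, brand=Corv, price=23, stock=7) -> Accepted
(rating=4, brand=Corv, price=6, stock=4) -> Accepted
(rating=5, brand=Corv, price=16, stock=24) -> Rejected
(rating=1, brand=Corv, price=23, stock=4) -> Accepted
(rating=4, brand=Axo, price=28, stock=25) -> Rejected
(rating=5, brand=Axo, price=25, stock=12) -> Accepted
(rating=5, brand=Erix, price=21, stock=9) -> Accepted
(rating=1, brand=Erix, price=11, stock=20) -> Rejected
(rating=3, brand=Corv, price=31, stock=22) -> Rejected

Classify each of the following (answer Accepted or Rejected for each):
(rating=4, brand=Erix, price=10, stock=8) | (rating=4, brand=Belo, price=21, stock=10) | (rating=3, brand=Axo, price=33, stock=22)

Accepted, Accepted, Rejected

Every 'Accepted' example satisfies: stock ≤ 12. None of the 'Rejected' examples do.
Accepted: (rating=4, brand=Erix, price=10, stock=8), since stock = 8. Accepted: (rating=4, brand=Belo, price=21, stock=10), since stock = 10. Rejected: (rating=3, brand=Axo, price=33, stock=22), since stock = 22.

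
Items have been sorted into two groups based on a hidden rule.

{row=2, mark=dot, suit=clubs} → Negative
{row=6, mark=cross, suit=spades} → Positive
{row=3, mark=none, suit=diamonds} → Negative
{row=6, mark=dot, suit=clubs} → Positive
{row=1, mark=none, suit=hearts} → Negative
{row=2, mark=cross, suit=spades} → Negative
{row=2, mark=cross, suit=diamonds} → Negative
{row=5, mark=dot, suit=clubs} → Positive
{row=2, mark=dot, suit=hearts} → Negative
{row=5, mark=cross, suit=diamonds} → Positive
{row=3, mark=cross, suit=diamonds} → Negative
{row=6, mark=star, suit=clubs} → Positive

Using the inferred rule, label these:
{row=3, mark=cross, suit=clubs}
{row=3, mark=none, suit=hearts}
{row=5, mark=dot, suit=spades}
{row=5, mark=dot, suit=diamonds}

Negative, Negative, Positive, Positive

The common property of the 'Positive' items is: row ≥ 5. No 'Negative' item has it.
{row=3, mark=cross, suit=clubs}: row = 3, does not satisfy this → Negative. {row=3, mark=none, suit=hearts}: row = 3, does not satisfy this → Negative. {row=5, mark=dot, suit=spades}: row = 5, meets the rule → Positive. {row=5, mark=dot, suit=diamonds}: row = 5, meets the rule → Positive.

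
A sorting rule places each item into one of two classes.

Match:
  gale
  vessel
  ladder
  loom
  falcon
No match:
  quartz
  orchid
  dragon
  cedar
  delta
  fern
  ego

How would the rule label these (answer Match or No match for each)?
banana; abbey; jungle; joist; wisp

The rule appears to be: even length AND contains 'l'.
banana: length 6, no 'l' — lacks this property, so No match. abbey: length 5, no 'l' — lacks this property, so No match. jungle: length 6, has 'l' — passes, so Match. joist: length 5, no 'l' — lacks this property, so No match. wisp: length 4, no 'l' — lacks this property, so No match.

No match, No match, Match, No match, No match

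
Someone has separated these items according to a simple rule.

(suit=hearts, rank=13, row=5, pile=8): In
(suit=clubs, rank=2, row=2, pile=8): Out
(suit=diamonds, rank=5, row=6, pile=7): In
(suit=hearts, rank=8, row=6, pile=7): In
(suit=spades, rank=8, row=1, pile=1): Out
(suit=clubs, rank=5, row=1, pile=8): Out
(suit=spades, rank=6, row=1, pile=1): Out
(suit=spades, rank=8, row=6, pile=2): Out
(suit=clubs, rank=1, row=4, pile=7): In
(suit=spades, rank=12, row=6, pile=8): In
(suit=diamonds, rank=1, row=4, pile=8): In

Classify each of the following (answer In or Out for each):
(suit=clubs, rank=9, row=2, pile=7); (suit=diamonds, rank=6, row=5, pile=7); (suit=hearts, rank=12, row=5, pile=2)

Out, In, Out

Every 'In' example satisfies: row ≥ 4 AND pile ≥ 7. None of the 'Out' examples do.
Out: (suit=clubs, rank=9, row=2, pile=7), since row = 2, pile = 7. In: (suit=diamonds, rank=6, row=5, pile=7), since row = 5, pile = 7. Out: (suit=hearts, rank=12, row=5, pile=2), since row = 5, pile = 2.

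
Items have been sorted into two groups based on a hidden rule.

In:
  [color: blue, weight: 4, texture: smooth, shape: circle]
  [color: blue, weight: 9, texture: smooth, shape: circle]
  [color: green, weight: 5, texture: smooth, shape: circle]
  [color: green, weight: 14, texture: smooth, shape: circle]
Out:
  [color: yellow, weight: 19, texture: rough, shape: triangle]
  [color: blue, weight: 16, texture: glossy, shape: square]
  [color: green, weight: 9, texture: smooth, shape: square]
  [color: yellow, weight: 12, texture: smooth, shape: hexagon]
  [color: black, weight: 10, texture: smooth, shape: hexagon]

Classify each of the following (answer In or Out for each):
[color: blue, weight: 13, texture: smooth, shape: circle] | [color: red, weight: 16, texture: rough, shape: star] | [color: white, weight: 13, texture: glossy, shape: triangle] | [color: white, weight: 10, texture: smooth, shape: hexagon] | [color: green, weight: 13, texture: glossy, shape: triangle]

In, Out, Out, Out, Out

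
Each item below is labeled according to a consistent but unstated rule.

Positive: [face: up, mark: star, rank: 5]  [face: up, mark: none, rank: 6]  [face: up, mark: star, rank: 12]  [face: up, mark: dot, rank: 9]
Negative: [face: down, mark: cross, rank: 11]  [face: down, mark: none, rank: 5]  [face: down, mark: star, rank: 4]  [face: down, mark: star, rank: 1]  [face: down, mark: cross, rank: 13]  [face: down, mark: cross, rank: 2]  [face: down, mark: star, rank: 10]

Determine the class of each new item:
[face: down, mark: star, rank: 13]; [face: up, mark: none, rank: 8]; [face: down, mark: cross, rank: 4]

Negative, Positive, Negative

Looking at the examples, the only property every 'Positive' case has and every 'Negative' case lacks is: face is up.
[face: down, mark: star, rank: 13]: Negative (face is down).
[face: up, mark: none, rank: 8]: Positive (face is up).
[face: down, mark: cross, rank: 4]: Negative (face is down).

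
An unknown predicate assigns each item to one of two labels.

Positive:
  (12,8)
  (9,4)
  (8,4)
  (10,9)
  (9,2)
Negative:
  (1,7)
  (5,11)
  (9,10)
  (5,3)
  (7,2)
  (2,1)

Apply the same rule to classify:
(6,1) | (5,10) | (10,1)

Negative, Negative, Positive

A rule that fits every label: first > second AND sum ≥ 11 — true of each 'Positive' example, false of each 'Negative' one.
(6,1) → 6 > 1, 6+1 = 7 → Negative. (5,10) → 5 < 10, 5+10 = 15 → Negative. (10,1) → 10 > 1, 10+1 = 11 → Positive.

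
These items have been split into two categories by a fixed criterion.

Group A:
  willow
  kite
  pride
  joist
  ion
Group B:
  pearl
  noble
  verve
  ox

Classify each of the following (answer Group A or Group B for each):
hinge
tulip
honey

Looking at the examples, the only property every 'Group A' case has and every 'Group B' case lacks is: contains 'i'.

Group A, Group A, Group B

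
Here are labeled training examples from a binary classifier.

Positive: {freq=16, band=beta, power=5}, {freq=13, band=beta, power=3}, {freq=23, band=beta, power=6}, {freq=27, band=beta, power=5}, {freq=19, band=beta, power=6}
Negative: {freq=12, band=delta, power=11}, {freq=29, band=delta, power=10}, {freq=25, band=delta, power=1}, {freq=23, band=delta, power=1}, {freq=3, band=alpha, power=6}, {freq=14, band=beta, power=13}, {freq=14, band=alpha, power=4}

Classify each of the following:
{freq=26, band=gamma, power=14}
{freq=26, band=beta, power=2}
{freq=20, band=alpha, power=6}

Negative, Positive, Negative

A rule that fits every label: band is beta AND power ≤ 6 — true of each 'Positive' example, false of each 'Negative' one.
Negative: {freq=26, band=gamma, power=14}, since band is gamma, power = 14. Positive: {freq=26, band=beta, power=2}, since band is beta, power = 2. Negative: {freq=20, band=alpha, power=6}, since band is alpha, power = 6.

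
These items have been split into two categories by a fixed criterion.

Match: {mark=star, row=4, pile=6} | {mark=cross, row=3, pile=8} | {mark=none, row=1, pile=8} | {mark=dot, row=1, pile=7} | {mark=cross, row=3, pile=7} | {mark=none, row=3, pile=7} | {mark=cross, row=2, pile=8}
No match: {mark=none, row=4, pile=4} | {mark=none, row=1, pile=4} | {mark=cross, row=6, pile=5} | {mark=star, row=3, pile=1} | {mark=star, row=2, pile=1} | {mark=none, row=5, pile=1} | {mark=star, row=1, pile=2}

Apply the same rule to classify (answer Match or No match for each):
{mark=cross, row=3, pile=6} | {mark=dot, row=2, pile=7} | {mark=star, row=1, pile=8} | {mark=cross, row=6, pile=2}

Match, Match, Match, No match

One predicate separates the groups cleanly: pile ≥ 6.
{mark=cross, row=3, pile=6}: pile = 6 — meets the rule, so Match.
{mark=dot, row=2, pile=7}: pile = 7 — meets the rule, so Match.
{mark=star, row=1, pile=8}: pile = 8 — meets the rule, so Match.
{mark=cross, row=6, pile=2}: pile = 2 — fails this test, so No match.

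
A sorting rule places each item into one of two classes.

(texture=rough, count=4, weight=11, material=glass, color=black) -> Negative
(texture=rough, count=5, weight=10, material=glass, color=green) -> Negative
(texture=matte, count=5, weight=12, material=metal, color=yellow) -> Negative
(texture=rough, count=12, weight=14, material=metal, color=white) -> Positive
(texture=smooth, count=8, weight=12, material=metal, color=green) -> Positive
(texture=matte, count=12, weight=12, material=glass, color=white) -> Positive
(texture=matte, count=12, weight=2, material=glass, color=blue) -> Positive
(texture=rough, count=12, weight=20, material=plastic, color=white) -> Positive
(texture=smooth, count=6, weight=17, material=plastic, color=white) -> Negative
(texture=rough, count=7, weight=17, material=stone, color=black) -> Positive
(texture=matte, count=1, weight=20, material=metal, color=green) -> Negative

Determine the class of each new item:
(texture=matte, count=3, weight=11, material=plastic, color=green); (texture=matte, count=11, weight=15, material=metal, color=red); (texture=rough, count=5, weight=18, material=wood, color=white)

Rule: count ≥ 7. This holds for each 'Positive' example and fails for each 'Negative' one.
(texture=matte, count=3, weight=11, material=plastic, color=green) → count = 3 → Negative. (texture=matte, count=11, weight=15, material=metal, color=red) → count = 11 → Positive. (texture=rough, count=5, weight=18, material=wood, color=white) → count = 5 → Negative.

Negative, Positive, Negative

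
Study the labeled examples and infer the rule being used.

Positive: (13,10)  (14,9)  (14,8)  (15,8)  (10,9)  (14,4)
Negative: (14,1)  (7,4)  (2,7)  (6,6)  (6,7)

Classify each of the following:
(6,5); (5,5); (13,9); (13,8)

Negative, Negative, Positive, Positive

The distinguishing property — sum ≥ 18 — holds for all the 'Positive' cases and none of the 'Negative' cases.
(6,5): 6+5 = 11, does not fit → Negative. (5,5): 5+5 = 10, does not fit → Negative. (13,9): 13+9 = 22, matches → Positive. (13,8): 13+8 = 21, matches → Positive.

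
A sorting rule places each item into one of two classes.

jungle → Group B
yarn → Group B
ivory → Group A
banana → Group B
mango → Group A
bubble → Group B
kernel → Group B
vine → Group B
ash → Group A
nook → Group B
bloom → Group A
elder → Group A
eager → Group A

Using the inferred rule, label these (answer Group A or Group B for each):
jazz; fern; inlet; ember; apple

Group B, Group B, Group A, Group A, Group A

The common property of the 'Group A' items is: odd length. No 'Group B' item has it.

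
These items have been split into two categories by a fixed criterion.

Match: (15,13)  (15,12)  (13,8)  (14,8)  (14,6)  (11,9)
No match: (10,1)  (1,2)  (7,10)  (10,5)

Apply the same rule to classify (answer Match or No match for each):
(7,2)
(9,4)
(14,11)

The distinguishing property — sum ≥ 20 — holds for all the 'Match' cases and none of the 'No match' cases.
(7,2) → 7+2 = 9 → No match.
(9,4) → 9+4 = 13 → No match.
(14,11) → 14+11 = 25 → Match.

No match, No match, Match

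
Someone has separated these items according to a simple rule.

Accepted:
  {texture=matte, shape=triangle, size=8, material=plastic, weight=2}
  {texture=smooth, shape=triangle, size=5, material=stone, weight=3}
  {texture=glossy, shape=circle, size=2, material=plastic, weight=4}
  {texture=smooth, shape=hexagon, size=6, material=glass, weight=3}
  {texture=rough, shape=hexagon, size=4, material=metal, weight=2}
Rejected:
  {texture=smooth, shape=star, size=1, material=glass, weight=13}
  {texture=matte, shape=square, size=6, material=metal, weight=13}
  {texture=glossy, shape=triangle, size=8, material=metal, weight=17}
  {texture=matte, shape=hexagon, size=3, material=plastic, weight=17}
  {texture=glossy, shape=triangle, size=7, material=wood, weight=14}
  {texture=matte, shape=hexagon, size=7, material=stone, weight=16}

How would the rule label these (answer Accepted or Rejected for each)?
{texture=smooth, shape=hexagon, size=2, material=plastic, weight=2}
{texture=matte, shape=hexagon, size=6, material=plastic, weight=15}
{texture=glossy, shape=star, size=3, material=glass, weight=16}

The pattern is that an item is 'Accepted' exactly when: weight ≤ 4.
{texture=smooth, shape=hexagon, size=2, material=plastic, weight=2}: Accepted (weight = 2).
{texture=matte, shape=hexagon, size=6, material=plastic, weight=15}: Rejected (weight = 15).
{texture=glossy, shape=star, size=3, material=glass, weight=16}: Rejected (weight = 16).

Accepted, Rejected, Rejected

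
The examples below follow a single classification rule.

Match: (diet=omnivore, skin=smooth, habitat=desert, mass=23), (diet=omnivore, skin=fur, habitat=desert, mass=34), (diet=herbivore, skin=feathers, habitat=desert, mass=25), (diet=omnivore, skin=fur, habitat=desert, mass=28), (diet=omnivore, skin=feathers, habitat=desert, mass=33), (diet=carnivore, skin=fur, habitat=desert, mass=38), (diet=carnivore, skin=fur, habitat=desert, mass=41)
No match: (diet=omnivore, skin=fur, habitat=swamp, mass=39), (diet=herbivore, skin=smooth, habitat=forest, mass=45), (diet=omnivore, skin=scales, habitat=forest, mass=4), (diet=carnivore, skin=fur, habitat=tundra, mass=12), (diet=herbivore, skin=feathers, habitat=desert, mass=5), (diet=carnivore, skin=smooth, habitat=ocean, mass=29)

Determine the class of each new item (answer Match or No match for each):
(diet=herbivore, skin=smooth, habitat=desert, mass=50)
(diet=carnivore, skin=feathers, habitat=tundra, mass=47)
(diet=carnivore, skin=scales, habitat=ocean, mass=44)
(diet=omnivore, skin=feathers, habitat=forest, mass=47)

Match, No match, No match, No match

'Match' ⟺ habitat is desert AND mass ≥ 12.
(diet=herbivore, skin=smooth, habitat=desert, mass=50): habitat is desert, mass = 50, satisfies this → Match. (diet=carnivore, skin=feathers, habitat=tundra, mass=47): habitat is tundra, mass = 47, lacks this property → No match. (diet=carnivore, skin=scales, habitat=ocean, mass=44): habitat is ocean, mass = 44, lacks this property → No match. (diet=omnivore, skin=feathers, habitat=forest, mass=47): habitat is forest, mass = 47, lacks this property → No match.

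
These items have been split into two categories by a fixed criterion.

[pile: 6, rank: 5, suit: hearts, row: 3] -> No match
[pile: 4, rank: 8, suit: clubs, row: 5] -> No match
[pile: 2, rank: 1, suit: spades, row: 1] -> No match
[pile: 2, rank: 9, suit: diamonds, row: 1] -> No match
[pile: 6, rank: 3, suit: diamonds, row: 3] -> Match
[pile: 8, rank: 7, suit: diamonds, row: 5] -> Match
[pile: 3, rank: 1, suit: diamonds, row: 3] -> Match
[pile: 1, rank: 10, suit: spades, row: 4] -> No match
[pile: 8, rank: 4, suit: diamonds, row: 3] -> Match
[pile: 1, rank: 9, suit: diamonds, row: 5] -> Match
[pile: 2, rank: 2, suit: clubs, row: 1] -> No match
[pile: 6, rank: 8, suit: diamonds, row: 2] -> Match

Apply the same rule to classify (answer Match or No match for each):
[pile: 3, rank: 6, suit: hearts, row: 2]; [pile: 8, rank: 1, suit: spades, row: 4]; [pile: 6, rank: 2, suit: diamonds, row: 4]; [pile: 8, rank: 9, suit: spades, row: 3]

All 'Match' examples share one property — suit is diamonds AND row ≥ 2 — and every 'No match' example lacks it.
No match: [pile: 3, rank: 6, suit: hearts, row: 2], since suit is hearts, row = 2.
No match: [pile: 8, rank: 1, suit: spades, row: 4], since suit is spades, row = 4.
Match: [pile: 6, rank: 2, suit: diamonds, row: 4], since suit is diamonds, row = 4.
No match: [pile: 8, rank: 9, suit: spades, row: 3], since suit is spades, row = 3.

No match, No match, Match, No match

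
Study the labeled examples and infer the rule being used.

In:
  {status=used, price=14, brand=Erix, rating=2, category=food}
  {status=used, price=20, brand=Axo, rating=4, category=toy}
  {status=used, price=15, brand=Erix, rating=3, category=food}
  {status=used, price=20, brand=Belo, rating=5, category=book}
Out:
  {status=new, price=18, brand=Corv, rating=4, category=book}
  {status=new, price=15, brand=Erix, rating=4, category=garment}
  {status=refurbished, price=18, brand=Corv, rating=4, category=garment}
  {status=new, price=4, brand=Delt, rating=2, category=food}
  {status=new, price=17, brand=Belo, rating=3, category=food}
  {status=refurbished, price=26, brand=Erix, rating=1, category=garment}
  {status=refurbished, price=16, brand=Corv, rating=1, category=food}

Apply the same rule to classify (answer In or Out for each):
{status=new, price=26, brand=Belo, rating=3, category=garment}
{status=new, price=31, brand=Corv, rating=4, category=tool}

Every 'In' example satisfies: status is used. None of the 'Out' examples do.
Out: {status=new, price=26, brand=Belo, rating=3, category=garment}, since status is new. Out: {status=new, price=31, brand=Corv, rating=4, category=tool}, since status is new.

Out, Out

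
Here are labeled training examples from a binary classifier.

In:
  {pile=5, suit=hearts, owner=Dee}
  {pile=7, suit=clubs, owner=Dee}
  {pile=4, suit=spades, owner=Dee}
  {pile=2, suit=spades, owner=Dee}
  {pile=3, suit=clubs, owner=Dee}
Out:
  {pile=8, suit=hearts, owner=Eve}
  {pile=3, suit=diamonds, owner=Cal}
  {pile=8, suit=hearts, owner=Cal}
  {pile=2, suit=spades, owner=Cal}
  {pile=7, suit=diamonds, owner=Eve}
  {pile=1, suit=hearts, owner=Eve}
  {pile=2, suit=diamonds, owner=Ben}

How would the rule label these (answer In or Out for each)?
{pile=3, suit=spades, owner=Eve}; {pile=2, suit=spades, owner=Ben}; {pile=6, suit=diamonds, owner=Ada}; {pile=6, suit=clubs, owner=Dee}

Out, Out, Out, In

'In' ⟺ owner is Dee.
{pile=3, suit=spades, owner=Eve}: Out (owner is Eve).
{pile=2, suit=spades, owner=Ben}: Out (owner is Ben).
{pile=6, suit=diamonds, owner=Ada}: Out (owner is Ada).
{pile=6, suit=clubs, owner=Dee}: In (owner is Dee).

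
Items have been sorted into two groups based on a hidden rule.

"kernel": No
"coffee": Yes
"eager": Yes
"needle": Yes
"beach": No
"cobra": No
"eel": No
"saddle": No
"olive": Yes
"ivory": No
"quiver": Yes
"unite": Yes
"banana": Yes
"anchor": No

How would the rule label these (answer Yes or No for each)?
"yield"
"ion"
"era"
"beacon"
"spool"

One predicate separates the groups cleanly: has ≥ 3 vowels.
"yield": 2 vowels — doesn't qualify, so No. "ion": 2 vowels — doesn't qualify, so No. "era": 2 vowels — doesn't qualify, so No. "beacon": 3 vowels — satisfies this, so Yes. "spool": 2 vowels — doesn't qualify, so No.

No, No, No, Yes, No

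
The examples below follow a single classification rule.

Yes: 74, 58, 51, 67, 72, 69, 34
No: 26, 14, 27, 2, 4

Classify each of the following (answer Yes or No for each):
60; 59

Yes, Yes

The common property of the 'Yes' items is: at least 34. No 'No' item has it.
Yes: 60, since 60 ≥ 34. Yes: 59, since 59 ≥ 34.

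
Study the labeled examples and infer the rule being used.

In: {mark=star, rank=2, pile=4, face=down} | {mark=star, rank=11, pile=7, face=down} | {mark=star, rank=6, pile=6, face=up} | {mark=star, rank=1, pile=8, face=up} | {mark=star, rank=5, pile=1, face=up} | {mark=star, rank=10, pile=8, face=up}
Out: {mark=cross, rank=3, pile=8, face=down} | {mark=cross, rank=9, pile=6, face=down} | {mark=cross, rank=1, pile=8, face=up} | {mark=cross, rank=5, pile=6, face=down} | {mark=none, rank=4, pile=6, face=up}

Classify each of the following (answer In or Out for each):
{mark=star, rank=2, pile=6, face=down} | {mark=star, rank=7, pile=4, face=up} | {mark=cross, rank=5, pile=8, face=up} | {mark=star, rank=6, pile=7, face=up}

In, In, Out, In

All 'In' examples share one property — mark is star — and every 'Out' example lacks it.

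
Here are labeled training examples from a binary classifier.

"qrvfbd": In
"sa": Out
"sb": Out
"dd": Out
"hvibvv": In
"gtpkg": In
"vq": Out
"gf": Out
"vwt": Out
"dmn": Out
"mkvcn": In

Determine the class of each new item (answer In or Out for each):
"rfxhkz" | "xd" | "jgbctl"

The classifier is using: length ≥ 5.
"rfxhkz": length 6, matches → In. "xd": length 2, lacks this property → Out. "jgbctl": length 6, matches → In.

In, Out, In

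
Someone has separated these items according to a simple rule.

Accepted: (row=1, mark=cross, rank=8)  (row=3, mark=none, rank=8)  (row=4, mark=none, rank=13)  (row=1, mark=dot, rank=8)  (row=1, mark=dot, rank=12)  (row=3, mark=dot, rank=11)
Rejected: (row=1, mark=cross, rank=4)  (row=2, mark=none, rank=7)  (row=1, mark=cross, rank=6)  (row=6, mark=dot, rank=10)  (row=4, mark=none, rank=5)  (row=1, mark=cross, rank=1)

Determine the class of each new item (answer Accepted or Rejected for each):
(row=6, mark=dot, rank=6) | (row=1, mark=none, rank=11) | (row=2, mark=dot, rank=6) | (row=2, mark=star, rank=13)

The classifier is using: row ≤ 4 AND rank ≥ 8.
(row=6, mark=dot, rank=6) — row = 6, rank = 6, hence Rejected.
(row=1, mark=none, rank=11) — row = 1, rank = 11, hence Accepted.
(row=2, mark=dot, rank=6) — row = 2, rank = 6, hence Rejected.
(row=2, mark=star, rank=13) — row = 2, rank = 13, hence Accepted.

Rejected, Accepted, Rejected, Accepted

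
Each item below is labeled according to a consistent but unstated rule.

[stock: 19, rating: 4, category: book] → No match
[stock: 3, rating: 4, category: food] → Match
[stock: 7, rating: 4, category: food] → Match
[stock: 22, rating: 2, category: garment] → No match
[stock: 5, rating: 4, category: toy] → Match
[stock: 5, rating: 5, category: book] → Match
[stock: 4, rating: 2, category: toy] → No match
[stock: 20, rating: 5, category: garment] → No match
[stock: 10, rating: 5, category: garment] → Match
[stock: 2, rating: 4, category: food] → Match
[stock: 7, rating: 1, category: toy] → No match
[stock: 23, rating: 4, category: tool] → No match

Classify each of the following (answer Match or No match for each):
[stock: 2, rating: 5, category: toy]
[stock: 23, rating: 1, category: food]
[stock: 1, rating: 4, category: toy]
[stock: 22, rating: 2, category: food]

'Match' ⟺ rating ≥ 4 AND stock ≤ 10.

Match, No match, Match, No match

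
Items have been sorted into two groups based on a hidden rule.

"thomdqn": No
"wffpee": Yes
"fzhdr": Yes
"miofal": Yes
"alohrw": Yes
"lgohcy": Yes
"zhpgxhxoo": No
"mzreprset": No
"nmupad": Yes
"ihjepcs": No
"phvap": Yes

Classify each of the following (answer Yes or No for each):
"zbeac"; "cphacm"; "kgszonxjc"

Yes, Yes, No

One predicate separates the groups cleanly: length ≤ 6.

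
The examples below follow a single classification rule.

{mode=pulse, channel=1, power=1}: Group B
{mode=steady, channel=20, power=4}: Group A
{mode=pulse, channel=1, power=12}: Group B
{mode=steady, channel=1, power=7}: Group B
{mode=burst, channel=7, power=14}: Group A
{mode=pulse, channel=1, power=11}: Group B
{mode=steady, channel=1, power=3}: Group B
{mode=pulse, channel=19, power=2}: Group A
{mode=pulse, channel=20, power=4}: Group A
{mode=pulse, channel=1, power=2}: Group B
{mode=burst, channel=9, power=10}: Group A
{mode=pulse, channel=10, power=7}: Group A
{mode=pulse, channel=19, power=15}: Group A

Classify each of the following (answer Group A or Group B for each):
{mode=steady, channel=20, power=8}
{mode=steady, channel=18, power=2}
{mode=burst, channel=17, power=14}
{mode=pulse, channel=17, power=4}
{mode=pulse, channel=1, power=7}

Group A, Group A, Group A, Group A, Group B

Rule: channel ≥ 7. This holds for each 'Group A' example and fails for each 'Group B' one.
Group A: {mode=steady, channel=20, power=8}, since channel = 20. Group A: {mode=steady, channel=18, power=2}, since channel = 18. Group A: {mode=burst, channel=17, power=14}, since channel = 17. Group A: {mode=pulse, channel=17, power=4}, since channel = 17. Group B: {mode=pulse, channel=1, power=7}, since channel = 1.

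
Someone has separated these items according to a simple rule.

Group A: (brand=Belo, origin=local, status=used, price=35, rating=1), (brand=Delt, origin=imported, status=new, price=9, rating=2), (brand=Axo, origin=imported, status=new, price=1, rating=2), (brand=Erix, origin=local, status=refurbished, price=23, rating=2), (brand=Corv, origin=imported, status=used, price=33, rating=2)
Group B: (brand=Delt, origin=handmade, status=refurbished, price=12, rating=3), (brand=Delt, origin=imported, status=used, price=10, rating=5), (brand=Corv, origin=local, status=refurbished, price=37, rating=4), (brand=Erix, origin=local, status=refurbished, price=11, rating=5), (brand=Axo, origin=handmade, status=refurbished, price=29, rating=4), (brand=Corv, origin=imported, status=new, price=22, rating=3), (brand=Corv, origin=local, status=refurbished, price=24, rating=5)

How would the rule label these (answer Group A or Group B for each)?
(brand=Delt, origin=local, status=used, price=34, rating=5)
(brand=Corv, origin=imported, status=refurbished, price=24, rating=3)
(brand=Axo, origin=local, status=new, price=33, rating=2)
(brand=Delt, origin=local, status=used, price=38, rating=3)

The classifier is using: rating ≤ 2.
(brand=Delt, origin=local, status=used, price=34, rating=5): rating = 5, lacks this property → Group B.
(brand=Corv, origin=imported, status=refurbished, price=24, rating=3): rating = 3, lacks this property → Group B.
(brand=Axo, origin=local, status=new, price=33, rating=2): rating = 2, passes → Group A.
(brand=Delt, origin=local, status=used, price=38, rating=3): rating = 3, lacks this property → Group B.

Group B, Group B, Group A, Group B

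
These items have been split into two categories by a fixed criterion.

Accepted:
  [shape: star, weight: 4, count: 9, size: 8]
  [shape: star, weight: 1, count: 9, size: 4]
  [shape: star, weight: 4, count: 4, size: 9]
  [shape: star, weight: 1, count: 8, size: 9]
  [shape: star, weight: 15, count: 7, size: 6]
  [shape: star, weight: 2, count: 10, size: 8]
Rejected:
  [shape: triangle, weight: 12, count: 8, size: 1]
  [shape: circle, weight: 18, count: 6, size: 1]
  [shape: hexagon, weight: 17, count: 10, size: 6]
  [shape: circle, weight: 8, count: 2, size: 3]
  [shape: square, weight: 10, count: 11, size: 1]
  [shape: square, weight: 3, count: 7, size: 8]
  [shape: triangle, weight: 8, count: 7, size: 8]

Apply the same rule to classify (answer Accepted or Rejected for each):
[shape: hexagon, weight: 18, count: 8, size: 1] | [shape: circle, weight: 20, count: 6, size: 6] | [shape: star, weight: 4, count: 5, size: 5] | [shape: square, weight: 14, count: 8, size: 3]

Rejected, Rejected, Accepted, Rejected

The common property of the 'Accepted' items is: shape is star. No 'Rejected' item has it.
[shape: hexagon, weight: 18, count: 8, size: 1]: Rejected (shape is hexagon).
[shape: circle, weight: 20, count: 6, size: 6]: Rejected (shape is circle).
[shape: star, weight: 4, count: 5, size: 5]: Accepted (shape is star).
[shape: square, weight: 14, count: 8, size: 3]: Rejected (shape is square).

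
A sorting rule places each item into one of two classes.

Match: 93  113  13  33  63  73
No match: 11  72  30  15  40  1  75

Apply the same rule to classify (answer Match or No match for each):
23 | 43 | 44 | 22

Match, Match, No match, No match

The classifier is using: ends in digit 3.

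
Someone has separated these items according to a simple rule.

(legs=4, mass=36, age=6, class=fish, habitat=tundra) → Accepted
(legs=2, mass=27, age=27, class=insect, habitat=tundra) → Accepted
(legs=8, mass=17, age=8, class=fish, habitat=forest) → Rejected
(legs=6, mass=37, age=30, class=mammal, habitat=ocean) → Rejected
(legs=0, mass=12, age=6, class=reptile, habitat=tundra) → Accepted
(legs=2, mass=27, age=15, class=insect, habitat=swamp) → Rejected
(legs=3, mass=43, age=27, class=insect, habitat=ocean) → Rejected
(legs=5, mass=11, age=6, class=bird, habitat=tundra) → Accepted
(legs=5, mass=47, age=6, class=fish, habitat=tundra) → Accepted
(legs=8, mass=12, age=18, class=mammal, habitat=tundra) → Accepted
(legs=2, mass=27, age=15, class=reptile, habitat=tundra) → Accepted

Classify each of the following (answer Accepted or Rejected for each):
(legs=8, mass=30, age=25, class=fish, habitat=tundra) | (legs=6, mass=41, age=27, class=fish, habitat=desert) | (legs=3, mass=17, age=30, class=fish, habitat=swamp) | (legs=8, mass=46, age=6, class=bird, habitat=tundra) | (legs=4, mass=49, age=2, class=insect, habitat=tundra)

'Accepted' ⟺ habitat is tundra.

Accepted, Rejected, Rejected, Accepted, Accepted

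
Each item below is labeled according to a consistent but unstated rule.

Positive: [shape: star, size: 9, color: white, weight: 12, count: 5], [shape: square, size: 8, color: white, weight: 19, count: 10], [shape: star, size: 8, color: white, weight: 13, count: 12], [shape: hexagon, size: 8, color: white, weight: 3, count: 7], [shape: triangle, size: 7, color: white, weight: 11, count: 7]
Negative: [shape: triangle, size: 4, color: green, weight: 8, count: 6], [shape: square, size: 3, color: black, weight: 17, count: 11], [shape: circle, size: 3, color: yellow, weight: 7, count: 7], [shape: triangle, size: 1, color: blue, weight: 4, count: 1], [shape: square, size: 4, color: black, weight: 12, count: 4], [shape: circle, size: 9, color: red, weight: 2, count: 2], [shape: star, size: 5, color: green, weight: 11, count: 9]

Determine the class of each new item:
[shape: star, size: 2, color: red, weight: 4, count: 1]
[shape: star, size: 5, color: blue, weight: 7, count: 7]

The distinguishing property — color is white — holds for all the 'Positive' cases and none of the 'Negative' cases.
[shape: star, size: 2, color: red, weight: 4, count: 1]: color is red — lacks this property, so Negative.
[shape: star, size: 5, color: blue, weight: 7, count: 7]: color is blue — lacks this property, so Negative.

Negative, Negative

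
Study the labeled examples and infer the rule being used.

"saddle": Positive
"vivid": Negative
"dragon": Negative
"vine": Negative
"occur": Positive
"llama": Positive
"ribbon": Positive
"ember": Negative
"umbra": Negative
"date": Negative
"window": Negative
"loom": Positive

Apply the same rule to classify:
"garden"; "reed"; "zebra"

The pattern is that an item is 'Positive' exactly when: has a double letter.

Negative, Positive, Negative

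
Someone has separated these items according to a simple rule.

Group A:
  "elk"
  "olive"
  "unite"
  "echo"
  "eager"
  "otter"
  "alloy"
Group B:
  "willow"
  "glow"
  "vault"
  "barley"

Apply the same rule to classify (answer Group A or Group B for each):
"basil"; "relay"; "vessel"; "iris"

Group B, Group B, Group B, Group A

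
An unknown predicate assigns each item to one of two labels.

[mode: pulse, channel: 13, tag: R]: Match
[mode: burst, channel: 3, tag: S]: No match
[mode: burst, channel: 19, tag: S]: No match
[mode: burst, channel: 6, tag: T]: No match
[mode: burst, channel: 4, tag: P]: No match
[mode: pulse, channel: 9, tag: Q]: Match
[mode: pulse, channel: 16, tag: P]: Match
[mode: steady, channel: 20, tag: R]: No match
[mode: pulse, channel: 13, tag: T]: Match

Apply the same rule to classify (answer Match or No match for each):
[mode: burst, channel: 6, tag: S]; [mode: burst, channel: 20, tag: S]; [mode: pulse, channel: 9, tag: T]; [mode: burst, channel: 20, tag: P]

The rule appears to be: mode is pulse.
No match: [mode: burst, channel: 6, tag: S], since mode is burst.
No match: [mode: burst, channel: 20, tag: S], since mode is burst.
Match: [mode: pulse, channel: 9, tag: T], since mode is pulse.
No match: [mode: burst, channel: 20, tag: P], since mode is burst.

No match, No match, Match, No match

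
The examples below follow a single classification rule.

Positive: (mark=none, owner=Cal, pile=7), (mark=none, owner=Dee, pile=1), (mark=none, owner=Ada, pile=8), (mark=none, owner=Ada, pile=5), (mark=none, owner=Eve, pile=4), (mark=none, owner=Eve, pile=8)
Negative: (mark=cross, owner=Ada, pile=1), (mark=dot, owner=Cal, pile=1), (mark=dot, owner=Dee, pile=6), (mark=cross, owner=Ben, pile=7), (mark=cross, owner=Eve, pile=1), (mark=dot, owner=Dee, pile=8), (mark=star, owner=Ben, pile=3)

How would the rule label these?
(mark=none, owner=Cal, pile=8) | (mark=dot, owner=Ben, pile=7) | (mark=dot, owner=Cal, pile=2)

Looking at the examples, the only property every 'Positive' case has and every 'Negative' case lacks is: mark is none.
(mark=none, owner=Cal, pile=8): mark is none — matches, so Positive.
(mark=dot, owner=Ben, pile=7): mark is dot — lacks this property, so Negative.
(mark=dot, owner=Cal, pile=2): mark is dot — lacks this property, so Negative.

Positive, Negative, Negative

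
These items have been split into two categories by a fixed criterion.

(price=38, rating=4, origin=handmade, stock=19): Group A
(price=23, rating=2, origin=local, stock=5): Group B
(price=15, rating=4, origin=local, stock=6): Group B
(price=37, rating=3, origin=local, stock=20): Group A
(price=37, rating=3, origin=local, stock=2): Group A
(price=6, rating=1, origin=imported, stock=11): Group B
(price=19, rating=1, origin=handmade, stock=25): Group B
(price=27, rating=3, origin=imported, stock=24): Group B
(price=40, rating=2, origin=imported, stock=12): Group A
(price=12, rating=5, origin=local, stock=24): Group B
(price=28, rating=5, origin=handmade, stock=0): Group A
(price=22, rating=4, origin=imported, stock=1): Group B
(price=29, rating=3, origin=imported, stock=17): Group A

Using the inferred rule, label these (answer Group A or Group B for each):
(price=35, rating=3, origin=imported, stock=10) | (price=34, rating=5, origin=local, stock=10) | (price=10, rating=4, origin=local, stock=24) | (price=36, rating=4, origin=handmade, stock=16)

The classifier is using: price ≥ 28.
(price=35, rating=3, origin=imported, stock=10) → price = 35 → Group A. (price=34, rating=5, origin=local, stock=10) → price = 34 → Group A. (price=10, rating=4, origin=local, stock=24) → price = 10 → Group B. (price=36, rating=4, origin=handmade, stock=16) → price = 36 → Group A.

Group A, Group A, Group B, Group A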